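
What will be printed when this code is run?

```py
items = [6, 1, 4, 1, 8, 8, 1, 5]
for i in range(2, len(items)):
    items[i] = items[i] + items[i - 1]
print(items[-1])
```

i=2: items[2] = 4+1 = 5 → [6, 1, 5, 1, 8, 8, 1, 5]
i=3: items[3] = 1+5 = 6 → [6, 1, 5, 6, 8, 8, 1, 5]
i=4: items[4] = 8+6 = 14 → [6, 1, 5, 6, 14, 8, 1, 5]
i=5: items[5] = 8+14 = 22 → [6, 1, 5, 6, 14, 22, 1, 5]
i=6: items[6] = 1+22 = 23 → [6, 1, 5, 6, 14, 22, 23, 5]
i=7: items[7] = 5+23 = 28 → [6, 1, 5, 6, 14, 22, 23, 28]

28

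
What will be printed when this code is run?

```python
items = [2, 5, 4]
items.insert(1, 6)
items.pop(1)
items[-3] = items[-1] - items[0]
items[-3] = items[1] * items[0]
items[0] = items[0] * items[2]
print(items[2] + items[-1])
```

8

insert 6 at 1 → [2, 6, 5, 4]
pop(1) removes 6 → [2, 5, 4]
items[-3] = items[-1]-items[0] = 4-2 = 2 → [2, 5, 4]
items[-3] = items[1]*items[0] = 5*2 = 10 → [10, 5, 4]
items[0] = items[0]*items[2] = 10*4 = 40 → [40, 5, 4]
items[2]+items[-1] = 4+4 = 8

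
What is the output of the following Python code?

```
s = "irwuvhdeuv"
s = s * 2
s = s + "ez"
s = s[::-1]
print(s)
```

zevuedhvuwrivuedhvuwri

repeat ×2 → 'irwuvhdeuvirwuvhdeuv'
+ 'ez' → 'irwuvhdeuvirwuvhdeuvez'
reverse → 'zevuedhvuwrivuedhvuwri'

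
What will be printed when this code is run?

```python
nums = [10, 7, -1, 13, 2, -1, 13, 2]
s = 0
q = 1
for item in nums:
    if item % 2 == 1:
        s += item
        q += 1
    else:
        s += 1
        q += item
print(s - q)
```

14

item=10: not odd, s = 0+1 = 1; q=11
item=7: odd, s = 1+7 = 8; q=12
item=-1: odd, s = 8+(-1) = 7; q=13
item=13: odd, s = 7+13 = 20; q=14
item=2: not odd, s = 20+1 = 21; q=16
item=-1: odd, s = 21+(-1) = 20; q=17
item=13: odd, s = 20+13 = 33; q=18
item=2: not odd, s = 33+1 = 34; q=20
s-q = 34-20 = 14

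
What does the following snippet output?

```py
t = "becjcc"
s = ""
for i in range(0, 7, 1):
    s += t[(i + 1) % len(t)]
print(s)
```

i=0: add t[1]='e' → 'e'
i=1: add t[2]='c' → 'ec'
i=2: add t[3]='j' → 'ecj'
i=3: add t[4]='c' → 'ecjc'
i=4: add t[5]='c' → 'ecjcc'
i=5: add t[0]='b' → 'ecjccb'
i=6: add t[1]='e' → 'ecjccbe'

ecjccbe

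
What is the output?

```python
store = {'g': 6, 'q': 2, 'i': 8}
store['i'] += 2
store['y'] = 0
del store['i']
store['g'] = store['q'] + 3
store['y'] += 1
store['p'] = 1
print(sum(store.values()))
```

store['i'] = 8+2 = 10 → {'g': 6, 'q': 2, 'i': 10}
store['y'] = 0 → {'g': 6, 'q': 2, 'i': 10, 'y': 0}
del 'i' → {'g': 6, 'q': 2, 'y': 0}
store['g'] = store['q']+3 = 5 → {'g': 5, 'q': 2, 'y': 0}
store['y'] = 0+1 = 1 → {'g': 5, 'q': 2, 'y': 1}
store['p'] = 1 → {'g': 5, 'q': 2, 'y': 1, 'p': 1}
sum of values = 9

9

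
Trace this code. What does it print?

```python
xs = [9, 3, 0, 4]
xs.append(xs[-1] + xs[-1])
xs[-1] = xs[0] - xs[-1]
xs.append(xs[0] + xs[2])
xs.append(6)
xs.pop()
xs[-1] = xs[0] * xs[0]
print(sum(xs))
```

98

append xs[-1]+xs[-1] = 4+4 = 8 → [9, 3, 0, 4, 8]
xs[-1] = xs[0]-xs[-1] = 9-8 = 1 → [9, 3, 0, 4, 1]
append xs[0]+xs[2] = 9+0 = 9 → [9, 3, 0, 4, 1, 9]
append 6 → [9, 3, 0, 4, 1, 9, 6]
pop() removes 6 → [9, 3, 0, 4, 1, 9]
xs[-1] = xs[0]*xs[0] = 9*9 = 81 → [9, 3, 0, 4, 1, 81]
sum = 98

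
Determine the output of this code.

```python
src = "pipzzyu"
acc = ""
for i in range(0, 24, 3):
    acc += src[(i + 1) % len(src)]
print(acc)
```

izpzupyi

i=0: add src[1]='i' → 'i'
i=3: add src[4]='z' → 'iz'
i=6: add src[0]='p' → 'izp'
i=9: add src[3]='z' → 'izpz'
i=12: add src[6]='u' → 'izpzu'
i=15: add src[2]='p' → 'izpzup'
i=18: add src[5]='y' → 'izpzupy'
i=21: add src[1]='i' → 'izpzupyi'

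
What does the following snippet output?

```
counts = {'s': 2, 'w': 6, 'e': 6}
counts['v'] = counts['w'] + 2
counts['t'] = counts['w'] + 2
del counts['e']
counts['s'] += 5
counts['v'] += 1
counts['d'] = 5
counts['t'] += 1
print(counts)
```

counts['v'] = counts['w']+2 = 8 → {'s': 2, 'w': 6, 'e': 6, 'v': 8}
counts['t'] = counts['w']+2 = 8 → {'s': 2, 'w': 6, 'e': 6, 'v': 8, 't': 8}
del 'e' → {'s': 2, 'w': 6, 'v': 8, 't': 8}
counts['s'] = 2+5 = 7 → {'s': 7, 'w': 6, 'v': 8, 't': 8}
counts['v'] = 8+1 = 9 → {'s': 7, 'w': 6, 'v': 9, 't': 8}
counts['d'] = 5 → {'s': 7, 'w': 6, 'v': 9, 't': 8, 'd': 5}
counts['t'] = 8+1 = 9 → {'s': 7, 'w': 6, 'v': 9, 't': 9, 'd': 5}

{'s': 7, 'w': 6, 'v': 9, 't': 9, 'd': 5}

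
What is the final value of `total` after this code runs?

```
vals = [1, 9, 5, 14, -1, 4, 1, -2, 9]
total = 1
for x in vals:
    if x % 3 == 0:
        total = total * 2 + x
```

31

x=1: not %3==0
x=9: %3==0, total = 1*2+9 = 11
x=5: not %3==0
x=14: not %3==0
x=-1: not %3==0
x=4: not %3==0
x=1: not %3==0
x=-2: not %3==0
x=9: %3==0, total = 11*2+9 = 31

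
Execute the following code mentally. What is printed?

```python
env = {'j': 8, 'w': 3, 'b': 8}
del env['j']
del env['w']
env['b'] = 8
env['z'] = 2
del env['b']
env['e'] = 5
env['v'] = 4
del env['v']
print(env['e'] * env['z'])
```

del 'j' → {'w': 3, 'b': 8}
del 'w' → {'b': 8}
env['b'] = 8 → {'b': 8}
env['z'] = 2 → {'b': 8, 'z': 2}
del 'b' → {'z': 2}
env['e'] = 5 → {'z': 2, 'e': 5}
env['v'] = 4 → {'z': 2, 'e': 5, 'v': 4}
del 'v' → {'z': 2, 'e': 5}
env['e']*env['z'] = 5*2 = 10

10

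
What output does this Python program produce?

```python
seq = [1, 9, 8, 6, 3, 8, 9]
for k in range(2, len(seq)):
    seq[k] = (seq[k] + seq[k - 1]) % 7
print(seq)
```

k=2: seq[2] = (8+9)%7 = 3 → [1, 9, 3, 6, 3, 8, 9]
k=3: seq[3] = (6+3)%7 = 2 → [1, 9, 3, 2, 3, 8, 9]
k=4: seq[4] = (3+2)%7 = 5 → [1, 9, 3, 2, 5, 8, 9]
k=5: seq[5] = (8+5)%7 = 6 → [1, 9, 3, 2, 5, 6, 9]
k=6: seq[6] = (9+6)%7 = 1 → [1, 9, 3, 2, 5, 6, 1]

[1, 9, 3, 2, 5, 6, 1]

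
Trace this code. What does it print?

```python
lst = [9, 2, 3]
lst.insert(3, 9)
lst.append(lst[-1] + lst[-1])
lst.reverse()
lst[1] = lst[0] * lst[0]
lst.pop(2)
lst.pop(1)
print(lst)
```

[18, 2, 9]

insert 9 at 3 → [9, 2, 3, 9]
append lst[-1]+lst[-1] = 9+9 = 18 → [9, 2, 3, 9, 18]
reverse → [18, 9, 3, 2, 9]
lst[1] = lst[0]*lst[0] = 18*18 = 324 → [18, 324, 3, 2, 9]
pop(2) removes 3 → [18, 324, 2, 9]
pop(1) removes 324 → [18, 2, 9]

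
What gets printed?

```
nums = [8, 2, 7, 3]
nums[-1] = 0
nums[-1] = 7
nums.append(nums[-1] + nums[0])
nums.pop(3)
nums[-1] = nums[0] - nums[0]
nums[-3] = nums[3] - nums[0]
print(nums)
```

nums[-1] = 0 → [8, 2, 7, 0]
nums[-1] = 7 → [8, 2, 7, 7]
append nums[-1]+nums[0] = 7+8 = 15 → [8, 2, 7, 7, 15]
pop(3) removes 7 → [8, 2, 7, 15]
nums[-1] = nums[0]-nums[0] = 8-8 = 0 → [8, 2, 7, 0]
nums[-3] = nums[3]-nums[0] = 0-8 = -8 → [8, -8, 7, 0]

[8, -8, 7, 0]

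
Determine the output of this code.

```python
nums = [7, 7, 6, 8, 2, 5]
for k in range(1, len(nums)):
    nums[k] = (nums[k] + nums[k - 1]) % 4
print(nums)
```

[7, 2, 0, 0, 2, 3]

k=1: nums[1] = (7+7)%4 = 2 → [7, 2, 6, 8, 2, 5]
k=2: nums[2] = (6+2)%4 = 0 → [7, 2, 0, 8, 2, 5]
k=3: nums[3] = (8+0)%4 = 0 → [7, 2, 0, 0, 2, 5]
k=4: nums[4] = (2+0)%4 = 2 → [7, 2, 0, 0, 2, 5]
k=5: nums[5] = (5+2)%4 = 3 → [7, 2, 0, 0, 2, 3]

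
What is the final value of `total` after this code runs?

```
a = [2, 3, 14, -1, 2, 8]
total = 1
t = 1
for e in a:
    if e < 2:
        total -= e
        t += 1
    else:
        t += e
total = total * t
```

62

e=2: not <2; t=3
e=3: not <2; t=6
e=14: not <2; t=20
e=-1: <2, total = 1-(-1) = 2; t=21
e=2: not <2; t=23
e=8: not <2; t=31
total*t = 2*31 = 62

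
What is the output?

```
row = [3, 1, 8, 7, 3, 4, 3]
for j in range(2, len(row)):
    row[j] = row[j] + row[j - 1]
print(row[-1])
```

j=2: row[2] = 8+1 = 9 → [3, 1, 9, 7, 3, 4, 3]
j=3: row[3] = 7+9 = 16 → [3, 1, 9, 16, 3, 4, 3]
j=4: row[4] = 3+16 = 19 → [3, 1, 9, 16, 19, 4, 3]
j=5: row[5] = 4+19 = 23 → [3, 1, 9, 16, 19, 23, 3]
j=6: row[6] = 3+23 = 26 → [3, 1, 9, 16, 19, 23, 26]

26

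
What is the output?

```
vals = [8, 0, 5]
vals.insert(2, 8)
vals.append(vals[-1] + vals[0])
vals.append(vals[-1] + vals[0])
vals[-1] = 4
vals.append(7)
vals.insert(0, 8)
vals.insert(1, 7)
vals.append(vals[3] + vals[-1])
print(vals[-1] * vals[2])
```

56

insert 8 at 2 → [8, 0, 8, 5]
append vals[-1]+vals[0] = 5+8 = 13 → [8, 0, 8, 5, 13]
append vals[-1]+vals[0] = 13+8 = 21 → [8, 0, 8, 5, 13, 21]
vals[-1] = 4 → [8, 0, 8, 5, 13, 4]
append 7 → [8, 0, 8, 5, 13, 4, 7]
insert 8 at 0 → [8, 8, 0, 8, 5, 13, 4, 7]
insert 7 at 1 → [8, 7, 8, 0, 8, 5, 13, 4, 7]
append vals[3]+vals[-1] = 0+7 = 7 → [8, 7, 8, 0, 8, 5, 13, 4, 7, 7]
vals[-1]*vals[2] = 7*8 = 56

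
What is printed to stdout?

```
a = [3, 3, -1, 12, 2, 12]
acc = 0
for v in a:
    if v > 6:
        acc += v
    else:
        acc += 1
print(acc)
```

v=3: not >6, acc = 0+1 = 1
v=3: not >6, acc = 1+1 = 2
v=-1: not >6, acc = 2+1 = 3
v=12: >6, acc = 3+12 = 15
v=2: not >6, acc = 15+1 = 16
v=12: >6, acc = 16+12 = 28

28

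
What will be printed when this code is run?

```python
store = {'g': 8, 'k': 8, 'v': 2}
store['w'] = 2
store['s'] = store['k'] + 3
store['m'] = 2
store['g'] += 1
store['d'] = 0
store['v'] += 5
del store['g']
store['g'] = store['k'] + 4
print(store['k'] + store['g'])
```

20

store['w'] = 2 → {'g': 8, 'k': 8, 'v': 2, 'w': 2}
store['s'] = store['k']+3 = 11 → {'g': 8, 'k': 8, 'v': 2, 'w': 2, 's': 11}
store['m'] = 2 → {'g': 8, 'k': 8, 'v': 2, 'w': 2, 's': 11, 'm': 2}
store['g'] = 8+1 = 9 → {'g': 9, 'k': 8, 'v': 2, 'w': 2, 's': 11, 'm': 2}
store['d'] = 0 → {'g': 9, 'k': 8, 'v': 2, 'w': 2, 's': 11, 'm': 2, 'd': 0}
store['v'] = 2+5 = 7 → {'g': 9, 'k': 8, 'v': 7, 'w': 2, 's': 11, 'm': 2, 'd': 0}
del 'g' → {'k': 8, 'v': 7, 'w': 2, 's': 11, 'm': 2, 'd': 0}
store['g'] = store['k']+4 = 12 → {'k': 8, 'v': 7, 'w': 2, 's': 11, 'm': 2, 'd': 0, 'g': 12}
store['k']+store['g'] = 8+12 = 20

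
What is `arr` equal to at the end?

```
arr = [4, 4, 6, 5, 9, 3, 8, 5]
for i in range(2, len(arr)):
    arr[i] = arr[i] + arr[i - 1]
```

[4, 4, 10, 15, 24, 27, 35, 40]

i=2: arr[2] = 6+4 = 10 → [4, 4, 10, 5, 9, 3, 8, 5]
i=3: arr[3] = 5+10 = 15 → [4, 4, 10, 15, 9, 3, 8, 5]
i=4: arr[4] = 9+15 = 24 → [4, 4, 10, 15, 24, 3, 8, 5]
i=5: arr[5] = 3+24 = 27 → [4, 4, 10, 15, 24, 27, 8, 5]
i=6: arr[6] = 8+27 = 35 → [4, 4, 10, 15, 24, 27, 35, 5]
i=7: arr[7] = 5+35 = 40 → [4, 4, 10, 15, 24, 27, 35, 40]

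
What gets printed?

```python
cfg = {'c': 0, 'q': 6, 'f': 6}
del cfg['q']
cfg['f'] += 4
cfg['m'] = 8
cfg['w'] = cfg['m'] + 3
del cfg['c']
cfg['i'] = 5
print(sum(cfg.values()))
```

del 'q' → {'c': 0, 'f': 6}
cfg['f'] = 6+4 = 10 → {'c': 0, 'f': 10}
cfg['m'] = 8 → {'c': 0, 'f': 10, 'm': 8}
cfg['w'] = cfg['m']+3 = 11 → {'c': 0, 'f': 10, 'm': 8, 'w': 11}
del 'c' → {'f': 10, 'm': 8, 'w': 11}
cfg['i'] = 5 → {'f': 10, 'm': 8, 'w': 11, 'i': 5}
sum of values = 34

34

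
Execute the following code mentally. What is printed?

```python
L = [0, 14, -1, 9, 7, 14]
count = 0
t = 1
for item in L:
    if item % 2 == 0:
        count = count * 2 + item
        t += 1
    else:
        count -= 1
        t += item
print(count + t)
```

55

item=0: even, count = 0*2+0 = 0; t=2
item=14: even, count = 0*2+14 = 14; t=3
item=-1: not even, count = 14-1 = 13; t=2
item=9: not even, count = 13-1 = 12; t=11
item=7: not even, count = 12-1 = 11; t=18
item=14: even, count = 11*2+14 = 36; t=19
count+t = 36+19 = 55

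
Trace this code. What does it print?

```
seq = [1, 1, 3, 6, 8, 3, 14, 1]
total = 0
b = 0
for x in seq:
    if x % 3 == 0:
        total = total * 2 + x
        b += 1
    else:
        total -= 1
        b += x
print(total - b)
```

-21

x=1: not %3==0, total = 0-1 = -1; b=1
x=1: not %3==0, total = (-1)-1 = -2; b=2
x=3: %3==0, total = (-2)*2+3 = -1; b=3
x=6: %3==0, total = (-1)*2+6 = 4; b=4
x=8: not %3==0, total = 4-1 = 3; b=12
x=3: %3==0, total = 3*2+3 = 9; b=13
x=14: not %3==0, total = 9-1 = 8; b=27
x=1: not %3==0, total = 8-1 = 7; b=28
total-b = 7-28 = -21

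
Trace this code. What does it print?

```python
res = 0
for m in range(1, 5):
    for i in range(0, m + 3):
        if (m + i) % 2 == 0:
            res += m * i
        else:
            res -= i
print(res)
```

70

m=1,i=0: odd sum, res = 0-0 = 0
m=1,i=1: even sum, res = 0+1 = 1
m=1,i=2: odd sum, res = 1-2 = -1
m=1,i=3: even sum, res = (-1)+3 = 2
m=2,i=0: even sum, res = 2+0 = 2
m=2,i=1: odd sum, res = 2-1 = 1
m=2,i=2: even sum, res = 1+4 = 5
m=2,i=3: odd sum, res = 5-3 = 2
m=2,i=4: even sum, res = 2+8 = 10
m=3,i=0: odd sum, res = 10-0 = 10
m=3,i=1: even sum, res = 10+3 = 13
m=3,i=2: odd sum, res = 13-2 = 11
m=3,i=3: even sum, res = 11+9 = 20
m=3,i=4: odd sum, res = 20-4 = 16
m=3,i=5: even sum, res = 16+15 = 31
m=4,i=0: even sum, res = 31+0 = 31
m=4,i=1: odd sum, res = 31-1 = 30
m=4,i=2: even sum, res = 30+8 = 38
m=4,i=3: odd sum, res = 38-3 = 35
m=4,i=4: even sum, res = 35+16 = 51
m=4,i=5: odd sum, res = 51-5 = 46
m=4,i=6: even sum, res = 46+24 = 70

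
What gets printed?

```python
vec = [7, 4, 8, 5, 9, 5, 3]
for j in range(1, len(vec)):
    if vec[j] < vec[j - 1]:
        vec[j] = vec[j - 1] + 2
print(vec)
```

j=1: 4<7, vec[1] = 7+2 = 9 → [7, 9, 8, 5, 9, 5, 3]
j=2: 8<9, vec[2] = 9+2 = 11 → [7, 9, 11, 5, 9, 5, 3]
j=3: 5<11, vec[3] = 11+2 = 13 → [7, 9, 11, 13, 9, 5, 3]
j=4: 9<13, vec[4] = 13+2 = 15 → [7, 9, 11, 13, 15, 5, 3]
j=5: 5<15, vec[5] = 15+2 = 17 → [7, 9, 11, 13, 15, 17, 3]
j=6: 3<17, vec[6] = 17+2 = 19 → [7, 9, 11, 13, 15, 17, 19]

[7, 9, 11, 13, 15, 17, 19]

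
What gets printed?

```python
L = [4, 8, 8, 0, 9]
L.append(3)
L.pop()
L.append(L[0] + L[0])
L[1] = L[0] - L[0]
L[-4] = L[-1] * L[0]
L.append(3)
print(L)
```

append 3 → [4, 8, 8, 0, 9, 3]
pop() removes 3 → [4, 8, 8, 0, 9]
append L[0]+L[0] = 4+4 = 8 → [4, 8, 8, 0, 9, 8]
L[1] = L[0]-L[0] = 4-4 = 0 → [4, 0, 8, 0, 9, 8]
L[-4] = L[-1]*L[0] = 8*4 = 32 → [4, 0, 32, 0, 9, 8]
append 3 → [4, 0, 32, 0, 9, 8, 3]

[4, 0, 32, 0, 9, 8, 3]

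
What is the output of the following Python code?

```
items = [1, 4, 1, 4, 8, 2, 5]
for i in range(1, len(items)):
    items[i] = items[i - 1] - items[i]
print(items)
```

i=1: items[1] = 1-4 = -3 → [1, -3, 1, 4, 8, 2, 5]
i=2: items[2] = (-3)-1 = -4 → [1, -3, -4, 4, 8, 2, 5]
i=3: items[3] = (-4)-4 = -8 → [1, -3, -4, -8, 8, 2, 5]
i=4: items[4] = (-8)-8 = -16 → [1, -3, -4, -8, -16, 2, 5]
i=5: items[5] = (-16)-2 = -18 → [1, -3, -4, -8, -16, -18, 5]
i=6: items[6] = (-18)-5 = -23 → [1, -3, -4, -8, -16, -18, -23]

[1, -3, -4, -8, -16, -18, -23]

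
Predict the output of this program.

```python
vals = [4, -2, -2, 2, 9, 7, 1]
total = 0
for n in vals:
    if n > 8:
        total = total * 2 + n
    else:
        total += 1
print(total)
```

n=4: not >8, total = 0+1 = 1
n=-2: not >8, total = 1+1 = 2
n=-2: not >8, total = 2+1 = 3
n=2: not >8, total = 3+1 = 4
n=9: >8, total = 4*2+9 = 17
n=7: not >8, total = 17+1 = 18
n=1: not >8, total = 18+1 = 19

19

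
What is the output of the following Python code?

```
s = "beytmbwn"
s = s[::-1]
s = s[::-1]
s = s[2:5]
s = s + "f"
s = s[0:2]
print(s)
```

reverse → 'nwbmtyeb'
reverse → 'beytmbwn'
slice [2:5] → 'ytm'
+ 'f' → 'ytmf'
slice [0:2] → 'yt'

yt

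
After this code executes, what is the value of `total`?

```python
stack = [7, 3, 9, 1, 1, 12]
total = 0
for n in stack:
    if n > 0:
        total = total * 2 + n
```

362

n=7: >0, total = 0*2+7 = 7
n=3: >0, total = 7*2+3 = 17
n=9: >0, total = 17*2+9 = 43
n=1: >0, total = 43*2+1 = 87
n=1: >0, total = 87*2+1 = 175
n=12: >0, total = 175*2+12 = 362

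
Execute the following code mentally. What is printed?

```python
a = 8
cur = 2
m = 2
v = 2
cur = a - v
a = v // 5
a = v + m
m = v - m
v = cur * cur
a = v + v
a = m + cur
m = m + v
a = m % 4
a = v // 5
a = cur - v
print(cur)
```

6

cur = 8-2 = 6
a = 2//5 = 0
a = 2+2 = 4
m = 2-2 = 0
v = 6*6 = 36
a = 36+36 = 72
a = 0+6 = 6
m = 0+36 = 36
a = 36%4 = 0
a = 36//5 = 7
a = 6-36 = -30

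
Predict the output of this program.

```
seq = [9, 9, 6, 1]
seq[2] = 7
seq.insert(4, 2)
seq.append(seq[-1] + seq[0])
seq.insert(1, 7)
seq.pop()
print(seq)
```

[9, 7, 9, 7, 1, 2]

seq[2] = 7 → [9, 9, 7, 1]
insert 2 at 4 → [9, 9, 7, 1, 2]
append seq[-1]+seq[0] = 2+9 = 11 → [9, 9, 7, 1, 2, 11]
insert 7 at 1 → [9, 7, 9, 7, 1, 2, 11]
pop() removes 11 → [9, 7, 9, 7, 1, 2]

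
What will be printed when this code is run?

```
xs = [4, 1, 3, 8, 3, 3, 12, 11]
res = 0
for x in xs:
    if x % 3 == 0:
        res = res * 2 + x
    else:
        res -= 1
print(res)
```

x=4: not %3==0, res = 0-1 = -1
x=1: not %3==0, res = (-1)-1 = -2
x=3: %3==0, res = (-2)*2+3 = -1
x=8: not %3==0, res = (-1)-1 = -2
x=3: %3==0, res = (-2)*2+3 = -1
x=3: %3==0, res = (-1)*2+3 = 1
x=12: %3==0, res = 1*2+12 = 14
x=11: not %3==0, res = 14-1 = 13

13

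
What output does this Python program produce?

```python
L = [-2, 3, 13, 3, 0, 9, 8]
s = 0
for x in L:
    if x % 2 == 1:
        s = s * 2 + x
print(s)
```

91

x=-2: not odd
x=3: odd, s = 0*2+3 = 3
x=13: odd, s = 3*2+13 = 19
x=3: odd, s = 19*2+3 = 41
x=0: not odd
x=9: odd, s = 41*2+9 = 91
x=8: not odd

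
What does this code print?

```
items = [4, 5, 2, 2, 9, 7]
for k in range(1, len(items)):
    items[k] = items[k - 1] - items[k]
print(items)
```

[4, -1, -3, -5, -14, -21]

k=1: items[1] = 4-5 = -1 → [4, -1, 2, 2, 9, 7]
k=2: items[2] = (-1)-2 = -3 → [4, -1, -3, 2, 9, 7]
k=3: items[3] = (-3)-2 = -5 → [4, -1, -3, -5, 9, 7]
k=4: items[4] = (-5)-9 = -14 → [4, -1, -3, -5, -14, 7]
k=5: items[5] = (-14)-7 = -21 → [4, -1, -3, -5, -14, -21]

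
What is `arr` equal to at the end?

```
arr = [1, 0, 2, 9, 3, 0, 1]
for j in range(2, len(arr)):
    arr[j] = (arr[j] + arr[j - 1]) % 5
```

j=2: arr[2] = (2+0)%5 = 2 → [1, 0, 2, 9, 3, 0, 1]
j=3: arr[3] = (9+2)%5 = 1 → [1, 0, 2, 1, 3, 0, 1]
j=4: arr[4] = (3+1)%5 = 4 → [1, 0, 2, 1, 4, 0, 1]
j=5: arr[5] = (0+4)%5 = 4 → [1, 0, 2, 1, 4, 4, 1]
j=6: arr[6] = (1+4)%5 = 0 → [1, 0, 2, 1, 4, 4, 0]

[1, 0, 2, 1, 4, 4, 0]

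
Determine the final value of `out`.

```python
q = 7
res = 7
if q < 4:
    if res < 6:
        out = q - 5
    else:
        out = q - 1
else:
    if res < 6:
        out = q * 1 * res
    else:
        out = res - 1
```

q=7, res=7
q < 4 is False; res < 6 is False
→ out = res - 1 = 6

6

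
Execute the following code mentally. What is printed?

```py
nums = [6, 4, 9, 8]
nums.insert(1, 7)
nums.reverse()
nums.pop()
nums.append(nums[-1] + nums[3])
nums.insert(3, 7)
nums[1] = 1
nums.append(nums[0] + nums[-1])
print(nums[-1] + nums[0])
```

30

insert 7 at 1 → [6, 7, 4, 9, 8]
reverse → [8, 9, 4, 7, 6]
pop() removes 6 → [8, 9, 4, 7]
append nums[-1]+nums[3] = 7+7 = 14 → [8, 9, 4, 7, 14]
insert 7 at 3 → [8, 9, 4, 7, 7, 14]
nums[1] = 1 → [8, 1, 4, 7, 7, 14]
append nums[0]+nums[-1] = 8+14 = 22 → [8, 1, 4, 7, 7, 14, 22]
nums[-1]+nums[0] = 22+8 = 30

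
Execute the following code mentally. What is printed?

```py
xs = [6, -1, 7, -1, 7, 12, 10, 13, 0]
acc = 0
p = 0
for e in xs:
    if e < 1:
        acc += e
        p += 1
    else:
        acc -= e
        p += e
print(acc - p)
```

-115

e=6: not <1, acc = 0-6 = -6; p=6
e=-1: <1, acc = (-6)+(-1) = -7; p=7
e=7: not <1, acc = (-7)-7 = -14; p=14
e=-1: <1, acc = (-14)+(-1) = -15; p=15
e=7: not <1, acc = (-15)-7 = -22; p=22
e=12: not <1, acc = (-22)-12 = -34; p=34
e=10: not <1, acc = (-34)-10 = -44; p=44
e=13: not <1, acc = (-44)-13 = -57; p=57
e=0: <1, acc = (-57)+0 = -57; p=58
acc-p = (-57)-58 = -115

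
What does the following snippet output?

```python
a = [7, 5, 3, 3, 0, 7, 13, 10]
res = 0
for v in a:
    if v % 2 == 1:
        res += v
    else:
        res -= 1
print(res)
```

36

v=7: odd, res = 0+7 = 7
v=5: odd, res = 7+5 = 12
v=3: odd, res = 12+3 = 15
v=3: odd, res = 15+3 = 18
v=0: not odd, res = 18-1 = 17
v=7: odd, res = 17+7 = 24
v=13: odd, res = 24+13 = 37
v=10: not odd, res = 37-1 = 36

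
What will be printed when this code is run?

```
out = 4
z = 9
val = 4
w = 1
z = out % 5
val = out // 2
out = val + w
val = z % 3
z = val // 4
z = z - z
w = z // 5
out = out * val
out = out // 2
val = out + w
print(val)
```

1

z = 4%5 = 4
val = 4//2 = 2
out = 2+1 = 3
val = 4%3 = 1
z = 1//4 = 0
z = 0-0 = 0
w = 0//5 = 0
out = 3*1 = 3
out = 3//2 = 1
val = 1+0 = 1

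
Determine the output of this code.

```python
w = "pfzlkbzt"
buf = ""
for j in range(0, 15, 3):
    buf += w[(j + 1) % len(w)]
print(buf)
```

fktzb

j=0: add w[1]='f' → 'f'
j=3: add w[4]='k' → 'fk'
j=6: add w[7]='t' → 'fkt'
j=9: add w[2]='z' → 'fktz'
j=12: add w[5]='b' → 'fktzb'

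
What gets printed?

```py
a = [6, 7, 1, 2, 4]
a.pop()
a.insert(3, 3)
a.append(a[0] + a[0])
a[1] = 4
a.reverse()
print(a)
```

pop() removes 4 → [6, 7, 1, 2]
insert 3 at 3 → [6, 7, 1, 3, 2]
append a[0]+a[0] = 6+6 = 12 → [6, 7, 1, 3, 2, 12]
a[1] = 4 → [6, 4, 1, 3, 2, 12]
reverse → [12, 2, 3, 1, 4, 6]

[12, 2, 3, 1, 4, 6]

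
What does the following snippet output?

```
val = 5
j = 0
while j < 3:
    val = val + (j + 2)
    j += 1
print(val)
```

j=0: val = 5+2 = 7
j=1: val = 7+3 = 10
j=2: val = 10+4 = 14

14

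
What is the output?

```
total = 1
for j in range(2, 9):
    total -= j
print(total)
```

-34

j=2: total = 1-2 = -1
j=3: total = (-1)-3 = -4
j=4: total = (-4)-4 = -8
j=5: total = (-8)-5 = -13
j=6: total = (-13)-6 = -19
j=7: total = (-19)-7 = -26
j=8: total = (-26)-8 = -34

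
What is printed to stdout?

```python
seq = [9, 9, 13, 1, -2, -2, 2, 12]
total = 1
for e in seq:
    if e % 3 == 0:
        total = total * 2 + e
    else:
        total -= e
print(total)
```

50

e=9: %3==0, total = 1*2+9 = 11
e=9: %3==0, total = 11*2+9 = 31
e=13: not %3==0, total = 31-13 = 18
e=1: not %3==0, total = 18-1 = 17
e=-2: not %3==0, total = 17-(-2) = 19
e=-2: not %3==0, total = 19-(-2) = 21
e=2: not %3==0, total = 21-2 = 19
e=12: %3==0, total = 19*2+12 = 50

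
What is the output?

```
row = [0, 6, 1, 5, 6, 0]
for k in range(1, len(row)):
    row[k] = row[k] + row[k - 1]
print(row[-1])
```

k=1: row[1] = 6+0 = 6 → [0, 6, 1, 5, 6, 0]
k=2: row[2] = 1+6 = 7 → [0, 6, 7, 5, 6, 0]
k=3: row[3] = 5+7 = 12 → [0, 6, 7, 12, 6, 0]
k=4: row[4] = 6+12 = 18 → [0, 6, 7, 12, 18, 0]
k=5: row[5] = 0+18 = 18 → [0, 6, 7, 12, 18, 18]

18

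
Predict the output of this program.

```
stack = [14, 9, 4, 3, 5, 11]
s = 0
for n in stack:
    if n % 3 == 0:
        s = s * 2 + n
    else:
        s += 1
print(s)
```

n=14: not %3==0, s = 0+1 = 1
n=9: %3==0, s = 1*2+9 = 11
n=4: not %3==0, s = 11+1 = 12
n=3: %3==0, s = 12*2+3 = 27
n=5: not %3==0, s = 27+1 = 28
n=11: not %3==0, s = 28+1 = 29

29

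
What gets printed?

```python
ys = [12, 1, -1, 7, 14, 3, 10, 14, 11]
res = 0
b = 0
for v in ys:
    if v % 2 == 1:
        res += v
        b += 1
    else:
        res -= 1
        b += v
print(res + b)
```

v=12: not odd, res = 0-1 = -1; b=12
v=1: odd, res = (-1)+1 = 0; b=13
v=-1: odd, res = 0+(-1) = -1; b=14
v=7: odd, res = (-1)+7 = 6; b=15
v=14: not odd, res = 6-1 = 5; b=29
v=3: odd, res = 5+3 = 8; b=30
v=10: not odd, res = 8-1 = 7; b=40
v=14: not odd, res = 7-1 = 6; b=54
v=11: odd, res = 6+11 = 17; b=55
res+b = 17+55 = 72

72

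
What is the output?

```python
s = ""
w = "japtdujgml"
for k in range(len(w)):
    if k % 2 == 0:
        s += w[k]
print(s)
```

k=0: add 'j' → 'j'
k=1: skip
k=2: add 'p' → 'jp'
k=3: skip
k=4: add 'd' → 'jpd'
k=5: skip
k=6: add 'j' → 'jpdj'
k=7: skip
k=8: add 'm' → 'jpdjm'
k=9: skip

jpdjm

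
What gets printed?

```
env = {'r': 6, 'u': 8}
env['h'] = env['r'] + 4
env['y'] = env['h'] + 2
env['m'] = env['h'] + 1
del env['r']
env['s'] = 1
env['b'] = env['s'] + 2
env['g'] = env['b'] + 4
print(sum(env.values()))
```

52

env['h'] = env['r']+4 = 10 → {'r': 6, 'u': 8, 'h': 10}
env['y'] = env['h']+2 = 12 → {'r': 6, 'u': 8, 'h': 10, 'y': 12}
env['m'] = env['h']+1 = 11 → {'r': 6, 'u': 8, 'h': 10, 'y': 12, 'm': 11}
del 'r' → {'u': 8, 'h': 10, 'y': 12, 'm': 11}
env['s'] = 1 → {'u': 8, 'h': 10, 'y': 12, 'm': 11, 's': 1}
env['b'] = env['s']+2 = 3 → {'u': 8, 'h': 10, 'y': 12, 'm': 11, 's': 1, 'b': 3}
env['g'] = env['b']+4 = 7 → {'u': 8, 'h': 10, 'y': 12, 'm': 11, 's': 1, 'b': 3, 'g': 7}
sum of values = 52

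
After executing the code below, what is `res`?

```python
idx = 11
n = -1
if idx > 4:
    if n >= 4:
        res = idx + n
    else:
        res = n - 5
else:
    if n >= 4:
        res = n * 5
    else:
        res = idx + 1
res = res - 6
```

idx=11, n=-1
idx > 4 is True; n >= 4 is False
→ res = n - 5 = -6
res = (-6)-6 = -12

-12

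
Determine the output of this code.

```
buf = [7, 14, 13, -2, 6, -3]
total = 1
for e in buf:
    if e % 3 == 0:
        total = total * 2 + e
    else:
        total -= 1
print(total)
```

e=7: not %3==0, total = 1-1 = 0
e=14: not %3==0, total = 0-1 = -1
e=13: not %3==0, total = (-1)-1 = -2
e=-2: not %3==0, total = (-2)-1 = -3
e=6: %3==0, total = (-3)*2+6 = 0
e=-3: %3==0, total = 0*2+(-3) = -3

-3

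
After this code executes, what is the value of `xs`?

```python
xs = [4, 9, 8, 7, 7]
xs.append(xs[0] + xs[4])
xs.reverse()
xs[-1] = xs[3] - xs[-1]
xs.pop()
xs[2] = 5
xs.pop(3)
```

append xs[0]+xs[4] = 4+7 = 11 → [4, 9, 8, 7, 7, 11]
reverse → [11, 7, 7, 8, 9, 4]
xs[-1] = xs[3]-xs[-1] = 8-4 = 4 → [11, 7, 7, 8, 9, 4]
pop() removes 4 → [11, 7, 7, 8, 9]
xs[2] = 5 → [11, 7, 5, 8, 9]
pop(3) removes 8 → [11, 7, 5, 9]

[11, 7, 5, 9]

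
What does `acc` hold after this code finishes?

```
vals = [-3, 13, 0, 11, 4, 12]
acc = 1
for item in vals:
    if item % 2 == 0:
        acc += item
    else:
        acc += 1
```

20

item=-3: not even, acc = 1+1 = 2
item=13: not even, acc = 2+1 = 3
item=0: even, acc = 3+0 = 3
item=11: not even, acc = 3+1 = 4
item=4: even, acc = 4+4 = 8
item=12: even, acc = 8+12 = 20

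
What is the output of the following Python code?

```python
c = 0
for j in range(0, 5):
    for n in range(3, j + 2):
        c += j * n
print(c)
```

75

j=2,n=3: c = 0+6 = 6
j=3,n=3: c = 6+9 = 15
j=3,n=4: c = 15+12 = 27
j=4,n=3: c = 27+12 = 39
j=4,n=4: c = 39+16 = 55
j=4,n=5: c = 55+20 = 75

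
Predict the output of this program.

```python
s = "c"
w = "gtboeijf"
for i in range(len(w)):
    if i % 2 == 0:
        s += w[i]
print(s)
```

i=0: add 'g' → 'cg'
i=1: skip
i=2: add 'b' → 'cgb'
i=3: skip
i=4: add 'e' → 'cgbe'
i=5: skip
i=6: add 'j' → 'cgbej'
i=7: skip

cgbej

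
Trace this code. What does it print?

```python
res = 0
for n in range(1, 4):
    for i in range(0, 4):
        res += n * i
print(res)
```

n=1,i=0: res = 0+0 = 0
n=1,i=1: res = 0+1 = 1
n=1,i=2: res = 1+2 = 3
n=1,i=3: res = 3+3 = 6
n=2,i=0: res = 6+0 = 6
n=2,i=1: res = 6+2 = 8
n=2,i=2: res = 8+4 = 12
n=2,i=3: res = 12+6 = 18
n=3,i=0: res = 18+0 = 18
n=3,i=1: res = 18+3 = 21
n=3,i=2: res = 21+6 = 27
n=3,i=3: res = 27+9 = 36

36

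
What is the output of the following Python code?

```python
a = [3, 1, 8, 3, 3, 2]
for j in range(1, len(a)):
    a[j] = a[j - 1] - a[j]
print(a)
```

j=1: a[1] = 3-1 = 2 → [3, 2, 8, 3, 3, 2]
j=2: a[2] = 2-8 = -6 → [3, 2, -6, 3, 3, 2]
j=3: a[3] = (-6)-3 = -9 → [3, 2, -6, -9, 3, 2]
j=4: a[4] = (-9)-3 = -12 → [3, 2, -6, -9, -12, 2]
j=5: a[5] = (-12)-2 = -14 → [3, 2, -6, -9, -12, -14]

[3, 2, -6, -9, -12, -14]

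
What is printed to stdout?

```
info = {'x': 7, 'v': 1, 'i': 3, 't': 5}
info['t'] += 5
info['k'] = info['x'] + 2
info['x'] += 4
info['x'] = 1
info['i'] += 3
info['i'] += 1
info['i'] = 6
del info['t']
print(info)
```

{'x': 1, 'v': 1, 'i': 6, 'k': 9}

info['t'] = 5+5 = 10 → {'x': 7, 'v': 1, 'i': 3, 't': 10}
info['k'] = info['x']+2 = 9 → {'x': 7, 'v': 1, 'i': 3, 't': 10, 'k': 9}
info['x'] = 7+4 = 11 → {'x': 11, 'v': 1, 'i': 3, 't': 10, 'k': 9}
info['x'] = 1 → {'x': 1, 'v': 1, 'i': 3, 't': 10, 'k': 9}
info['i'] = 3+3 = 6 → {'x': 1, 'v': 1, 'i': 6, 't': 10, 'k': 9}
info['i'] = 6+1 = 7 → {'x': 1, 'v': 1, 'i': 7, 't': 10, 'k': 9}
info['i'] = 6 → {'x': 1, 'v': 1, 'i': 6, 't': 10, 'k': 9}
del 't' → {'x': 1, 'v': 1, 'i': 6, 'k': 9}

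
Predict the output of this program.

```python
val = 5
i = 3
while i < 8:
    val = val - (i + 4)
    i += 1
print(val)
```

-40

i=3: val = 5-7 = -2
i=4: val = (-2)-8 = -10
i=5: val = (-10)-9 = -19
i=6: val = (-19)-10 = -29
i=7: val = (-29)-11 = -40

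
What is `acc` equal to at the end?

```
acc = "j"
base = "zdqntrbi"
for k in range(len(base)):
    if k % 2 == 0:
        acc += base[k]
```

'jzqtb'

k=0: add 'z' → 'jz'
k=1: skip
k=2: add 'q' → 'jzq'
k=3: skip
k=4: add 't' → 'jzqt'
k=5: skip
k=6: add 'b' → 'jzqtb'
k=7: skip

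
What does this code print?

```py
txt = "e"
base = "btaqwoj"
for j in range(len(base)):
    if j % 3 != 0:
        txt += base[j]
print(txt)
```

j=0: skip
j=1: add 't' → 'et'
j=2: add 'a' → 'eta'
j=3: skip
j=4: add 'w' → 'etaw'
j=5: add 'o' → 'etawo'
j=6: skip

etawo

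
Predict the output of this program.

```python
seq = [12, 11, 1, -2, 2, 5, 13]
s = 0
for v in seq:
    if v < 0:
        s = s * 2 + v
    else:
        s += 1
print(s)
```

7

v=12: not <0, s = 0+1 = 1
v=11: not <0, s = 1+1 = 2
v=1: not <0, s = 2+1 = 3
v=-2: <0, s = 3*2+(-2) = 4
v=2: not <0, s = 4+1 = 5
v=5: not <0, s = 5+1 = 6
v=13: not <0, s = 6+1 = 7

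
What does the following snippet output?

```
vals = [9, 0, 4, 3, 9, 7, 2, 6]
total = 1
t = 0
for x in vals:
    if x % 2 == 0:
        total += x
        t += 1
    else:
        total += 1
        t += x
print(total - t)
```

x=9: not even, total = 1+1 = 2; t=9
x=0: even, total = 2+0 = 2; t=10
x=4: even, total = 2+4 = 6; t=11
x=3: not even, total = 6+1 = 7; t=14
x=9: not even, total = 7+1 = 8; t=23
x=7: not even, total = 8+1 = 9; t=30
x=2: even, total = 9+2 = 11; t=31
x=6: even, total = 11+6 = 17; t=32
total-t = 17-32 = -15

-15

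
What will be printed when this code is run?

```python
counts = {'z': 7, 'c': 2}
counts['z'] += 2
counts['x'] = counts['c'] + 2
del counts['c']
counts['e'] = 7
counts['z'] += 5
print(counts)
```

counts['z'] = 7+2 = 9 → {'z': 9, 'c': 2}
counts['x'] = counts['c']+2 = 4 → {'z': 9, 'c': 2, 'x': 4}
del 'c' → {'z': 9, 'x': 4}
counts['e'] = 7 → {'z': 9, 'x': 4, 'e': 7}
counts['z'] = 9+5 = 14 → {'z': 14, 'x': 4, 'e': 7}

{'z': 14, 'x': 4, 'e': 7}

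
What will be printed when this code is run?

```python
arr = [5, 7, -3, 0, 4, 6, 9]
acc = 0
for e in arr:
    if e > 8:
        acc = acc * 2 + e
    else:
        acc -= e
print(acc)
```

e=5: not >8, acc = 0-5 = -5
e=7: not >8, acc = (-5)-7 = -12
e=-3: not >8, acc = (-12)-(-3) = -9
e=0: not >8, acc = (-9)-0 = -9
e=4: not >8, acc = (-9)-4 = -13
e=6: not >8, acc = (-13)-6 = -19
e=9: >8, acc = (-19)*2+9 = -29

-29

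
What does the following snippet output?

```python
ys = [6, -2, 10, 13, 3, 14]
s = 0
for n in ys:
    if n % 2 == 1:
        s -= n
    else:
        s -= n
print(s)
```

-44

n=6: not odd, s = 0-6 = -6
n=-2: not odd, s = (-6)-(-2) = -4
n=10: not odd, s = (-4)-10 = -14
n=13: odd, s = (-14)-13 = -27
n=3: odd, s = (-27)-3 = -30
n=14: not odd, s = (-30)-14 = -44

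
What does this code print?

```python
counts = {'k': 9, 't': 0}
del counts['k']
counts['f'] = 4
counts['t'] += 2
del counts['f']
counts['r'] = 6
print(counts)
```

del 'k' → {'t': 0}
counts['f'] = 4 → {'t': 0, 'f': 4}
counts['t'] = 0+2 = 2 → {'t': 2, 'f': 4}
del 'f' → {'t': 2}
counts['r'] = 6 → {'t': 2, 'r': 6}

{'t': 2, 'r': 6}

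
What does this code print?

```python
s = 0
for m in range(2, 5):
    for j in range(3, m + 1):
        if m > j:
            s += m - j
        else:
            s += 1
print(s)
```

3

m=3,j=3: not 3>3, s = 0+1 = 1
m=4,j=3: 4>3, s = 1+1 = 2
m=4,j=4: not 4>4, s = 2+1 = 3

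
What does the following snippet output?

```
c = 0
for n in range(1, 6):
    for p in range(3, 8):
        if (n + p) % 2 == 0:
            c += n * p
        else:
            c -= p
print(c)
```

n=1,p=3: even sum, c = 0+3 = 3
n=1,p=4: odd sum, c = 3-4 = -1
n=1,p=5: even sum, c = (-1)+5 = 4
n=1,p=6: odd sum, c = 4-6 = -2
n=1,p=7: even sum, c = (-2)+7 = 5
n=2,p=3: odd sum, c = 5-3 = 2
n=2,p=4: even sum, c = 2+8 = 10
n=2,p=5: odd sum, c = 10-5 = 5
n=2,p=6: even sum, c = 5+12 = 17
n=2,p=7: odd sum, c = 17-7 = 10
n=3,p=3: even sum, c = 10+9 = 19
n=3,p=4: odd sum, c = 19-4 = 15
n=3,p=5: even sum, c = 15+15 = 30
n=3,p=6: odd sum, c = 30-6 = 24
n=3,p=7: even sum, c = 24+21 = 45
n=4,p=3: odd sum, c = 45-3 = 42
n=4,p=4: even sum, c = 42+16 = 58
n=4,p=5: odd sum, c = 58-5 = 53
n=4,p=6: even sum, c = 53+24 = 77
n=4,p=7: odd sum, c = 77-7 = 70
n=5,p=3: even sum, c = 70+15 = 85
n=5,p=4: odd sum, c = 85-4 = 81
n=5,p=5: even sum, c = 81+25 = 106
n=5,p=6: odd sum, c = 106-6 = 100
n=5,p=7: even sum, c = 100+35 = 135

135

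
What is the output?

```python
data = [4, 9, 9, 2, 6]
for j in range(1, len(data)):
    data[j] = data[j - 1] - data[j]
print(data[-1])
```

-22

j=1: data[1] = 4-9 = -5 → [4, -5, 9, 2, 6]
j=2: data[2] = (-5)-9 = -14 → [4, -5, -14, 2, 6]
j=3: data[3] = (-14)-2 = -16 → [4, -5, -14, -16, 6]
j=4: data[4] = (-16)-6 = -22 → [4, -5, -14, -16, -22]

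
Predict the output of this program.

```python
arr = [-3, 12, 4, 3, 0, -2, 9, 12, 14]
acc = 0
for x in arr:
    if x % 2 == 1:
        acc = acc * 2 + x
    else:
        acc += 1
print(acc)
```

17

x=-3: odd, acc = 0*2+(-3) = -3
x=12: not odd, acc = (-3)+1 = -2
x=4: not odd, acc = (-2)+1 = -1
x=3: odd, acc = (-1)*2+3 = 1
x=0: not odd, acc = 1+1 = 2
x=-2: not odd, acc = 2+1 = 3
x=9: odd, acc = 3*2+9 = 15
x=12: not odd, acc = 15+1 = 16
x=14: not odd, acc = 16+1 = 17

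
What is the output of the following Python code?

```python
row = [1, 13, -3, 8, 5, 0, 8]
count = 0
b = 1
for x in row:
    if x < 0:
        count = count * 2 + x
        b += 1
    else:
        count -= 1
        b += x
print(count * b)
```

x=1: not <0, count = 0-1 = -1; b=2
x=13: not <0, count = (-1)-1 = -2; b=15
x=-3: <0, count = (-2)*2+(-3) = -7; b=16
x=8: not <0, count = (-7)-1 = -8; b=24
x=5: not <0, count = (-8)-1 = -9; b=29
x=0: not <0, count = (-9)-1 = -10; b=29
x=8: not <0, count = (-10)-1 = -11; b=37
count*b = (-11)*37 = -407

-407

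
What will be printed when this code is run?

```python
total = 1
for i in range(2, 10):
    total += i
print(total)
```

i=2: total = 1+2 = 3
i=3: total = 3+3 = 6
i=4: total = 6+4 = 10
i=5: total = 10+5 = 15
i=6: total = 15+6 = 21
i=7: total = 21+7 = 28
i=8: total = 28+8 = 36
i=9: total = 36+9 = 45

45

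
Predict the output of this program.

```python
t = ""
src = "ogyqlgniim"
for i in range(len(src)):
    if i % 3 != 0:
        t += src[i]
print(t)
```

i=0: skip
i=1: add 'g' → 'g'
i=2: add 'y' → 'gy'
i=3: skip
i=4: add 'l' → 'gyl'
i=5: add 'g' → 'gylg'
i=6: skip
i=7: add 'i' → 'gylgi'
i=8: add 'i' → 'gylgii'
i=9: skip

gylgii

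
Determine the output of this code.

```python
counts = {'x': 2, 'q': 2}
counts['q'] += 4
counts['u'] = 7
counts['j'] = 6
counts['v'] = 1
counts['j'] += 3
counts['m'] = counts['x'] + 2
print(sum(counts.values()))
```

counts['q'] = 2+4 = 6 → {'x': 2, 'q': 6}
counts['u'] = 7 → {'x': 2, 'q': 6, 'u': 7}
counts['j'] = 6 → {'x': 2, 'q': 6, 'u': 7, 'j': 6}
counts['v'] = 1 → {'x': 2, 'q': 6, 'u': 7, 'j': 6, 'v': 1}
counts['j'] = 6+3 = 9 → {'x': 2, 'q': 6, 'u': 7, 'j': 9, 'v': 1}
counts['m'] = counts['x']+2 = 4 → {'x': 2, 'q': 6, 'u': 7, 'j': 9, 'v': 1, 'm': 4}
sum of values = 29

29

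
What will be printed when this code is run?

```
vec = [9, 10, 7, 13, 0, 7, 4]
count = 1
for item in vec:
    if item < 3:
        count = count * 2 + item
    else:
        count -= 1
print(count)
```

item=9: not <3, count = 1-1 = 0
item=10: not <3, count = 0-1 = -1
item=7: not <3, count = (-1)-1 = -2
item=13: not <3, count = (-2)-1 = -3
item=0: <3, count = (-3)*2+0 = -6
item=7: not <3, count = (-6)-1 = -7
item=4: not <3, count = (-7)-1 = -8

-8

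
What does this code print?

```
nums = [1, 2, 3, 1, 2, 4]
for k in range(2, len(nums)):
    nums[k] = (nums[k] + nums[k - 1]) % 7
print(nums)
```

[1, 2, 5, 6, 1, 5]

k=2: nums[2] = (3+2)%7 = 5 → [1, 2, 5, 1, 2, 4]
k=3: nums[3] = (1+5)%7 = 6 → [1, 2, 5, 6, 2, 4]
k=4: nums[4] = (2+6)%7 = 1 → [1, 2, 5, 6, 1, 4]
k=5: nums[5] = (4+1)%7 = 5 → [1, 2, 5, 6, 1, 5]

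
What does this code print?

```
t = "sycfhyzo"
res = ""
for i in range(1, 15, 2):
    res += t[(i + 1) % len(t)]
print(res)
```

chzschz

i=1: add t[2]='c' → 'c'
i=3: add t[4]='h' → 'ch'
i=5: add t[6]='z' → 'chz'
i=7: add t[0]='s' → 'chzs'
i=9: add t[2]='c' → 'chzsc'
i=11: add t[4]='h' → 'chzsch'
i=13: add t[6]='z' → 'chzschz'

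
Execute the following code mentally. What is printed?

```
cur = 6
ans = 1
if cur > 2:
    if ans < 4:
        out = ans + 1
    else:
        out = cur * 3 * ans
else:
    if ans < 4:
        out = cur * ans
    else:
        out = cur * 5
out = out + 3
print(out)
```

cur=6, ans=1
cur > 2 is True; ans < 4 is True
→ out = ans + 1 = 2
out = 2+3 = 5

5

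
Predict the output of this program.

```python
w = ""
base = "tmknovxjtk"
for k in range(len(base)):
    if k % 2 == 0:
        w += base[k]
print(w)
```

tkoxt

k=0: add 't' → 't'
k=1: skip
k=2: add 'k' → 'tk'
k=3: skip
k=4: add 'o' → 'tko'
k=5: skip
k=6: add 'x' → 'tkox'
k=7: skip
k=8: add 't' → 'tkoxt'
k=9: skip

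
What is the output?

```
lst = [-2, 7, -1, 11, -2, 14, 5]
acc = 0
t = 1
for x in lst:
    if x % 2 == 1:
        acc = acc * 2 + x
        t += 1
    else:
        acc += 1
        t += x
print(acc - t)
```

x=-2: not odd, acc = 0+1 = 1; t=-1
x=7: odd, acc = 1*2+7 = 9; t=0
x=-1: odd, acc = 9*2+(-1) = 17; t=1
x=11: odd, acc = 17*2+11 = 45; t=2
x=-2: not odd, acc = 45+1 = 46; t=0
x=14: not odd, acc = 46+1 = 47; t=14
x=5: odd, acc = 47*2+5 = 99; t=15
acc-t = 99-15 = 84

84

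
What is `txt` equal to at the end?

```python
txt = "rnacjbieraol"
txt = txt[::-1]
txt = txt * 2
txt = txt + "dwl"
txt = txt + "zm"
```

reverse → 'loareibjcanr'
repeat ×2 → 'loareibjcanrloareibjcanr'
+ 'dwl' → 'loareibjcanrloareibjcanrdwl'
+ 'zm' → 'loareibjcanrloareibjcanrdwlzm'

'loareibjcanrloareibjcanrdwlzm'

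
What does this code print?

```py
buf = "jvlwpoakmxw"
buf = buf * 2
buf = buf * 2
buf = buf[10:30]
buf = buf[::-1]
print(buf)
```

kaopwlvjwxmkaopwlvjw

repeat ×2 → 'jvlwpoakmxwjvlwpoakmxw'
repeat ×2 → 'jvlwpoakmxwjvlwpoakmxwjvlwpoakmxwjvlwpoakmxw'
slice [10:30] → 'wjvlwpoakmxwjvlwpoak'
reverse → 'kaopwlvjwxmkaopwlvjw'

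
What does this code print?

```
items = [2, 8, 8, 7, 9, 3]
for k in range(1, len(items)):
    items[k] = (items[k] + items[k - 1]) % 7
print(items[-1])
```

k=1: items[1] = (8+2)%7 = 3 → [2, 3, 8, 7, 9, 3]
k=2: items[2] = (8+3)%7 = 4 → [2, 3, 4, 7, 9, 3]
k=3: items[3] = (7+4)%7 = 4 → [2, 3, 4, 4, 9, 3]
k=4: items[4] = (9+4)%7 = 6 → [2, 3, 4, 4, 6, 3]
k=5: items[5] = (3+6)%7 = 2 → [2, 3, 4, 4, 6, 2]

2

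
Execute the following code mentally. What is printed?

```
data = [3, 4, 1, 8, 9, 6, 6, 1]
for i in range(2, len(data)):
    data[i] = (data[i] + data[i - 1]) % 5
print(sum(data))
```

19

i=2: data[2] = (1+4)%5 = 0 → [3, 4, 0, 8, 9, 6, 6, 1]
i=3: data[3] = (8+0)%5 = 3 → [3, 4, 0, 3, 9, 6, 6, 1]
i=4: data[4] = (9+3)%5 = 2 → [3, 4, 0, 3, 2, 6, 6, 1]
i=5: data[5] = (6+2)%5 = 3 → [3, 4, 0, 3, 2, 3, 6, 1]
i=6: data[6] = (6+3)%5 = 4 → [3, 4, 0, 3, 2, 3, 4, 1]
i=7: data[7] = (1+4)%5 = 0 → [3, 4, 0, 3, 2, 3, 4, 0]
sum = 19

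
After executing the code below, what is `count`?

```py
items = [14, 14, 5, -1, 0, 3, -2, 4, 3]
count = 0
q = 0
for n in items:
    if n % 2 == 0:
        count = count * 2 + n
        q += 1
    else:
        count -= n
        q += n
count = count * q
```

4335

n=14: even, count = 0*2+14 = 14; q=1
n=14: even, count = 14*2+14 = 42; q=2
n=5: not even, count = 42-5 = 37; q=7
n=-1: not even, count = 37-(-1) = 38; q=6
n=0: even, count = 38*2+0 = 76; q=7
n=3: not even, count = 76-3 = 73; q=10
n=-2: even, count = 73*2+(-2) = 144; q=11
n=4: even, count = 144*2+4 = 292; q=12
n=3: not even, count = 292-3 = 289; q=15
count*q = 289*15 = 4335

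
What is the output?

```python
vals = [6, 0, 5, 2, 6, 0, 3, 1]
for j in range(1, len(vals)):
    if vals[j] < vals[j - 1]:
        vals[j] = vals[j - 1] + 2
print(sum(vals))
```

104

j=1: 0<6, vals[1] = 6+2 = 8 → [6, 8, 5, 2, 6, 0, 3, 1]
j=2: 5<8, vals[2] = 8+2 = 10 → [6, 8, 10, 2, 6, 0, 3, 1]
j=3: 2<10, vals[3] = 10+2 = 12 → [6, 8, 10, 12, 6, 0, 3, 1]
j=4: 6<12, vals[4] = 12+2 = 14 → [6, 8, 10, 12, 14, 0, 3, 1]
j=5: 0<14, vals[5] = 14+2 = 16 → [6, 8, 10, 12, 14, 16, 3, 1]
j=6: 3<16, vals[6] = 16+2 = 18 → [6, 8, 10, 12, 14, 16, 18, 1]
j=7: 1<18, vals[7] = 18+2 = 20 → [6, 8, 10, 12, 14, 16, 18, 20]
sum = 104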